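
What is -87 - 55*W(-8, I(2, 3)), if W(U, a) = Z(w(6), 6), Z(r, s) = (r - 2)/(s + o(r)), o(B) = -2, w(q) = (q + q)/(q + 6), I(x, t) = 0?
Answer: -293/4 ≈ -73.250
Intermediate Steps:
w(q) = 2*q/(6 + q) (w(q) = (2*q)/(6 + q) = 2*q/(6 + q))
Z(r, s) = (-2 + r)/(-2 + s) (Z(r, s) = (r - 2)/(s - 2) = (-2 + r)/(-2 + s))
W(U, a) = -¼ (W(U, a) = (-2 + 2*6/(6 + 6))/(-2 + 6) = (-2 + 2*6/12)/4 = (-2 + 2*6*(1/12))/4 = (-2 + 1)/4 = (¼)*(-1) = -¼)
-87 - 55*W(-8, I(2, 3)) = -87 - 55*(-¼) = -87 + 55/4 = -293/4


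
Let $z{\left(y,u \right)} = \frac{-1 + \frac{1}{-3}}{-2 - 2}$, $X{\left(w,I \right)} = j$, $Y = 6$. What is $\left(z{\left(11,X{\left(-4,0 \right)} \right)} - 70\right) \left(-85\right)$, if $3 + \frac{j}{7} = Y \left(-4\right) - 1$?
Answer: $\frac{17765}{3} \approx 5921.7$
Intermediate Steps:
$j = -196$ ($j = -21 + 7 \left(6 \left(-4\right) - 1\right) = -21 + 7 \left(-24 - 1\right) = -21 + 7 \left(-25\right) = -21 - 175 = -196$)
$X{\left(w,I \right)} = -196$
$z{\left(y,u \right)} = \frac{1}{3}$ ($z{\left(y,u \right)} = \frac{-1 - \frac{1}{3}}{-4} = \left(- \frac{4}{3}\right) \left(- \frac{1}{4}\right) = \frac{1}{3}$)
$\left(z{\left(11,X{\left(-4,0 \right)} \right)} - 70\right) \left(-85\right) = \left(\frac{1}{3} - 70\right) \left(-85\right) = \left(- \frac{209}{3}\right) \left(-85\right) = \frac{17765}{3}$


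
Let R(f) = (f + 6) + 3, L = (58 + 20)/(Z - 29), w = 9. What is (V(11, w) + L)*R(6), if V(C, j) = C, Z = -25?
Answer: 430/3 ≈ 143.33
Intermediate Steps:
L = -13/9 (L = (58 + 20)/(-25 - 29) = 78/(-54) = 78*(-1/54) = -13/9 ≈ -1.4444)
R(f) = 9 + f (R(f) = (6 + f) + 3 = 9 + f)
(V(11, w) + L)*R(6) = (11 - 13/9)*(9 + 6) = (86/9)*15 = 430/3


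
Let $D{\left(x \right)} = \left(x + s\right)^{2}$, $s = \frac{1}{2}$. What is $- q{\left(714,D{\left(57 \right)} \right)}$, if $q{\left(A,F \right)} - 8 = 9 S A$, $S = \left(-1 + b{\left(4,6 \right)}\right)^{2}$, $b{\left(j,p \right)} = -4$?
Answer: $-160658$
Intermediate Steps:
$S = 25$ ($S = \left(-1 - 4\right)^{2} = \left(-5\right)^{2} = 25$)
$s = \frac{1}{2} \approx 0.5$
$D{\left(x \right)} = \left(\frac{1}{2} + x\right)^{2}$ ($D{\left(x \right)} = \left(x + \frac{1}{2}\right)^{2} = \left(\frac{1}{2} + x\right)^{2}$)
$q{\left(A,F \right)} = 8 + 225 A$ ($q{\left(A,F \right)} = 8 + 9 \cdot 25 A = 8 + 225 A$)
$- q{\left(714,D{\left(57 \right)} \right)} = - (8 + 225 \cdot 714) = - (8 + 160650) = \left(-1\right) 160658 = -160658$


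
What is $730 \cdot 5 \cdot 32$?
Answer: $116800$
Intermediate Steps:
$730 \cdot 5 \cdot 32 = 3650 \cdot 32 = 116800$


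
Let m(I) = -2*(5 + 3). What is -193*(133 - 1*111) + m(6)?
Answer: -4262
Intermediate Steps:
m(I) = -16 (m(I) = -2*8 = -16)
-193*(133 - 1*111) + m(6) = -193*(133 - 1*111) - 16 = -193*(133 - 111) - 16 = -193*22 - 16 = -4246 - 16 = -4262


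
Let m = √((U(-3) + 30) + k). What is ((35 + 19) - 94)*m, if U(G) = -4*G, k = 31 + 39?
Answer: -160*√7 ≈ -423.32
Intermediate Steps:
k = 70
m = 4*√7 (m = √((-4*(-3) + 30) + 70) = √((12 + 30) + 70) = √(42 + 70) = √112 = 4*√7 ≈ 10.583)
((35 + 19) - 94)*m = ((35 + 19) - 94)*(4*√7) = (54 - 94)*(4*√7) = -160*√7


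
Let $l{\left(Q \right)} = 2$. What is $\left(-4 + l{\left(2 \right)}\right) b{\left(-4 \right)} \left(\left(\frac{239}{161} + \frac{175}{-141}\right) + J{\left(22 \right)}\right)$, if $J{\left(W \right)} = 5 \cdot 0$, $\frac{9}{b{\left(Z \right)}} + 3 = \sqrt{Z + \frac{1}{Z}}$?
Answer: $\frac{397728}{401051} + \frac{66288 i \sqrt{17}}{401051} \approx 0.99171 + 0.68149 i$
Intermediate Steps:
$b{\left(Z \right)} = \frac{9}{-3 + \sqrt{Z + \frac{1}{Z}}}$
$J{\left(W \right)} = 0$
$\left(-4 + l{\left(2 \right)}\right) b{\left(-4 \right)} \left(\left(\frac{239}{161} + \frac{175}{-141}\right) + J{\left(22 \right)}\right) = \left(-4 + 2\right) \frac{9}{-3 + \sqrt{-4 + \frac{1}{-4}}} \left(\left(\frac{239}{161} + \frac{175}{-141}\right) + 0\right) = - 2 \frac{9}{-3 + \sqrt{-4 - \frac{1}{4}}} \left(\left(239 \cdot \frac{1}{161} + 175 \left(- \frac{1}{141}\right)\right) + 0\right) = - 2 \frac{9}{-3 + \sqrt{- \frac{17}{4}}} \left(\left(\frac{239}{161} - \frac{175}{141}\right) + 0\right) = - 2 \frac{9}{-3 + \frac{i \sqrt{17}}{2}} \left(\frac{5524}{22701} + 0\right) = - \frac{18}{-3 + \frac{i \sqrt{17}}{2}} \cdot \frac{5524}{22701} = - \frac{33144}{7567 \left(-3 + \frac{i \sqrt{17}}{2}\right)}$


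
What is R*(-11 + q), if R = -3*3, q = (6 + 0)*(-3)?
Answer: 261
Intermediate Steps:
q = -18 (q = 6*(-3) = -18)
R = -9
R*(-11 + q) = -9*(-11 - 18) = -9*(-29) = 261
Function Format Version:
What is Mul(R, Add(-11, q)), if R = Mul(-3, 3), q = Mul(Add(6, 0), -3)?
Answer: 261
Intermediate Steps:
q = -18 (q = Mul(6, -3) = -18)
R = -9
Mul(R, Add(-11, q)) = Mul(-9, Add(-11, -18)) = Mul(-9, -29) = 261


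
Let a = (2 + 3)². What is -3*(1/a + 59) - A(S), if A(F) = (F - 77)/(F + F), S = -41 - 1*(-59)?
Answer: -157933/900 ≈ -175.48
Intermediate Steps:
a = 25 (a = 5² = 25)
S = 18 (S = -41 + 59 = 18)
A(F) = (-77 + F)/(2*F) (A(F) = (-77 + F)/((2*F)) = (-77 + F)*(1/(2*F)) = (-77 + F)/(2*F))
-3*(1/a + 59) - A(S) = -3*(1/25 + 59) - (-77 + 18)/(2*18) = -3*(1/25 + 59) - (-59)/(2*18) = -3*1476/25 - 1*(-59/36) = -4428/25 + 59/36 = -157933/900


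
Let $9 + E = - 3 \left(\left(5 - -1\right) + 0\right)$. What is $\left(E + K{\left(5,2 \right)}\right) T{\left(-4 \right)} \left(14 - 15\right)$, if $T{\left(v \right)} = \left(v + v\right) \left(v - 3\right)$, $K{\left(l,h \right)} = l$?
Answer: $1232$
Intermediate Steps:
$E = -27$ ($E = -9 - 3 \left(\left(5 - -1\right) + 0\right) = -9 - 3 \left(\left(5 + 1\right) + 0\right) = -9 - 3 \left(6 + 0\right) = -9 - 18 = -27$)
$T{\left(v \right)} = 2 v \left(-3 + v\right)$
$\left(E + K{\left(5,2 \right)}\right) T{\left(-4 \right)} \left(14 - 15\right) = \left(-27 + 5\right) 2 \left(-4\right) \left(-3 - 4\right) \left(14 - 15\right) = - 22 \cdot 2 \left(-4\right) \left(-7\right) \left(-1\right) = \left(-22\right) 56 \left(-1\right) = \left(-1232\right) \left(-1\right) = 1232$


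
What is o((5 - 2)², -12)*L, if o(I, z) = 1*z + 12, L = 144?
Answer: 0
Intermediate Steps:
o(I, z) = 12 + z (o(I, z) = z + 12 = 12 + z)
o((5 - 2)², -12)*L = (12 - 12)*144 = 0*144 = 0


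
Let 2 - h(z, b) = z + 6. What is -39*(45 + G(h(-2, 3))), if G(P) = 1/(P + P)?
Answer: -6981/4 ≈ -1745.3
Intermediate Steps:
h(z, b) = -4 - z (h(z, b) = 2 - (z + 6) = 2 - (6 + z) = 2 + (-6 - z) = -4 - z)
G(P) = 1/(2*P)
-39*(45 + G(h(-2, 3))) = -39*(45 + 1/(2*(-4 - 1*(-2)))) = -39*(45 + 1/(2*(-4 + 2))) = -39*(45 + (½)/(-2)) = -39*(45 + (½)*(-½)) = -39*(45 - ¼) = -39*179/4 = -6981/4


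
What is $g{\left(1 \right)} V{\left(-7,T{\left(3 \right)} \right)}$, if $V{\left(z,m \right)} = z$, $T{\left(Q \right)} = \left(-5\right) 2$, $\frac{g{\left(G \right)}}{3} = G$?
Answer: $-21$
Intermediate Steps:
$g{\left(G \right)} = 3 G$
$T{\left(Q \right)} = -10$
$g{\left(1 \right)} V{\left(-7,T{\left(3 \right)} \right)} = 3 \cdot 1 \left(-7\right) = 3 \left(-7\right) = -21$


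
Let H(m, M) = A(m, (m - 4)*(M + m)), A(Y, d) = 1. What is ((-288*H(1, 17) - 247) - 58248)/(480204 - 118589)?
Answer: -58783/361615 ≈ -0.16256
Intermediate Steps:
H(m, M) = 1
((-288*H(1, 17) - 247) - 58248)/(480204 - 118589) = ((-288*1 - 247) - 58248)/(480204 - 118589) = ((-288 - 247) - 58248)/361615 = (-535 - 58248)*(1/361615) = -58783*1/361615 = -58783/361615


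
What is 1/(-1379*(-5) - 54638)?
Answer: -1/47743 ≈ -2.0945e-5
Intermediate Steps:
1/(-1379*(-5) - 54638) = 1/(6895 - 54638) = 1/(-47743) = -1/47743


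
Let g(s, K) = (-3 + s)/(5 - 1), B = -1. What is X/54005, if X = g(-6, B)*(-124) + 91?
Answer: 74/10801 ≈ 0.0068512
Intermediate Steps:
g(s, K) = -3/4 + s/4 (g(s, K) = (-3 + s)/4 = (-3 + s)*(1/4) = -3/4 + s/4)
X = 370 (X = (-3/4 + (1/4)*(-6))*(-124) + 91 = (-3/4 - 3/2)*(-124) + 91 = -9/4*(-124) + 91 = 279 + 91 = 370)
X/54005 = 370/54005 = 370*(1/54005) = 74/10801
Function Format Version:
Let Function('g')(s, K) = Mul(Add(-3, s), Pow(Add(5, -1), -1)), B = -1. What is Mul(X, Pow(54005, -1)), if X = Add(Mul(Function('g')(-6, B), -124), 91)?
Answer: Rational(74, 10801) ≈ 0.0068512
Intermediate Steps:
Function('g')(s, K) = Add(Rational(-3, 4), Mul(Rational(1, 4), s)) (Function('g')(s, K) = Mul(Add(-3, s), Pow(4, -1)) = Mul(Add(-3, s), Rational(1, 4)) = Add(Rational(-3, 4), Mul(Rational(1, 4), s)))
X = 370 (X = Add(Mul(Add(Rational(-3, 4), Mul(Rational(1, 4), -6)), -124), 91) = Add(Mul(Add(Rational(-3, 4), Rational(-3, 2)), -124), 91) = Add(Mul(Rational(-9, 4), -124), 91) = Add(279, 91) = 370)
Mul(X, Pow(54005, -1)) = Mul(370, Pow(54005, -1)) = Mul(370, Rational(1, 54005)) = Rational(74, 10801)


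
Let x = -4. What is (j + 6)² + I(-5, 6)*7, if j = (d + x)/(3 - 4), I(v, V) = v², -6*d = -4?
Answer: 2359/9 ≈ 262.11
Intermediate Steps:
d = ⅔ (d = -⅙*(-4) = ⅔ ≈ 0.66667)
j = 10/3 (j = (⅔ - 4)/(3 - 4) = -10/3/(-1) = -10/3*(-1) = 10/3 ≈ 3.3333)
(j + 6)² + I(-5, 6)*7 = (10/3 + 6)² + (-5)²*7 = (28/3)² + 25*7 = 784/9 + 175 = 2359/9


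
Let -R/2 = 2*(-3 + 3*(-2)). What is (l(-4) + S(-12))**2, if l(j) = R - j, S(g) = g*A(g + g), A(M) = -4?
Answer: 7744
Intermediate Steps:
R = 36 (R = -4*(-3 + 3*(-2)) = -4*(-3 - 6) = -4*(-9) = -2*(-18) = 36)
S(g) = -4*g (S(g) = g*(-4) = -4*g)
l(j) = 36 - j
(l(-4) + S(-12))**2 = ((36 - 1*(-4)) - 4*(-12))**2 = ((36 + 4) + 48)**2 = (40 + 48)**2 = 88**2 = 7744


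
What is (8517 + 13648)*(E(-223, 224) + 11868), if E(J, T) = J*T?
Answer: -844131860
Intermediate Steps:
(8517 + 13648)*(E(-223, 224) + 11868) = (8517 + 13648)*(-223*224 + 11868) = 22165*(-49952 + 11868) = 22165*(-38084) = -844131860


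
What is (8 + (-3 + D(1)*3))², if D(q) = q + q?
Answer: 121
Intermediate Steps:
D(q) = 2*q
(8 + (-3 + D(1)*3))² = (8 + (-3 + (2*1)*3))² = (8 + (-3 + 2*3))² = (8 + (-3 + 6))² = (8 + 3)² = 11² = 121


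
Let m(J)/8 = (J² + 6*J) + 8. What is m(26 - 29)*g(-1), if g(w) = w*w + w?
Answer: 0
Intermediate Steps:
m(J) = 64 + 8*J² + 48*J (m(J) = 8*((J² + 6*J) + 8) = 8*(8 + J² + 6*J) = 64 + 8*J² + 48*J)
g(w) = w + w² (g(w) = w² + w = w + w²)
m(26 - 29)*g(-1) = (64 + 8*(26 - 29)² + 48*(26 - 29))*(-(1 - 1)) = (64 + 8*(-3)² + 48*(-3))*(-1*0) = (64 + 8*9 - 144)*0 = (64 + 72 - 144)*0 = -8*0 = 0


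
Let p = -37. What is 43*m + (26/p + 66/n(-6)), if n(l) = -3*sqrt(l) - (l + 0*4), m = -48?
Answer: -381156/185 + 11*I*sqrt(6)/5 ≈ -2060.3 + 5.3889*I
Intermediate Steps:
n(l) = -l - 3*sqrt(l) (n(l) = -3*sqrt(l) - (l + 0) = -3*sqrt(l) - l = -l - 3*sqrt(l))
43*m + (26/p + 66/n(-6)) = 43*(-48) + (26/(-37) + 66/(-1*(-6) - 3*I*sqrt(6))) = -2064 + (26*(-1/37) + 66/(6 - 3*I*sqrt(6))) = -2064 + (-26/37 + 66/(6 - 3*I*sqrt(6))) = -76394/37 + 66/(6 - 3*I*sqrt(6))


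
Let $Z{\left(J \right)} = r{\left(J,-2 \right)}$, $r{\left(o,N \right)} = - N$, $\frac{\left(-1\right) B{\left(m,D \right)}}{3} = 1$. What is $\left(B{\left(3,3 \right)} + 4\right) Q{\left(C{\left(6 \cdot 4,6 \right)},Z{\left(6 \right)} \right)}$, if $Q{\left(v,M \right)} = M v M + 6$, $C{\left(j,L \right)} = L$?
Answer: $30$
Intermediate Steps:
$B{\left(m,D \right)} = -3$ ($B{\left(m,D \right)} = \left(-3\right) 1 = -3$)
$Z{\left(J \right)} = 2$ ($Z{\left(J \right)} = \left(-1\right) \left(-2\right) = 2$)
$Q{\left(v,M \right)} = 6 + v M^{2}$ ($Q{\left(v,M \right)} = v M^{2} + 6 = 6 + v M^{2}$)
$\left(B{\left(3,3 \right)} + 4\right) Q{\left(C{\left(6 \cdot 4,6 \right)},Z{\left(6 \right)} \right)} = \left(-3 + 4\right) \left(6 + 6 \cdot 2^{2}\right) = 1 \left(6 + 6 \cdot 4\right) = 1 \left(6 + 24\right) = 1 \cdot 30 = 30$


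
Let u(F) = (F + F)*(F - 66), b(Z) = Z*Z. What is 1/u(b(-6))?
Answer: -1/2160 ≈ -0.00046296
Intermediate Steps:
b(Z) = Z²
u(F) = 2*F*(-66 + F) (u(F) = (2*F)*(-66 + F) = 2*F*(-66 + F))
1/u(b(-6)) = 1/(2*(-6)²*(-66 + (-6)²)) = 1/(2*36*(-66 + 36)) = 1/(2*36*(-30)) = 1/(-2160) = -1/2160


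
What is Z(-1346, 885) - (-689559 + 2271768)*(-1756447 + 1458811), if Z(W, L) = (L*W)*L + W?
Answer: 469868135728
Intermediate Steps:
Z(W, L) = W + W*L**2 (Z(W, L) = W*L**2 + W = W + W*L**2)
Z(-1346, 885) - (-689559 + 2271768)*(-1756447 + 1458811) = -1346*(1 + 885**2) - (-689559 + 2271768)*(-1756447 + 1458811) = -1346*(1 + 783225) - 1582209*(-297636) = -1346*783226 - 1*(-470922357924) = -1054222196 + 470922357924 = 469868135728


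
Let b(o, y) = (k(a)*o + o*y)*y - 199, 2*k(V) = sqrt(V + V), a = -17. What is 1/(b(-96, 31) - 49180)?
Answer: I/(-141635*I + 1488*sqrt(34)) ≈ -7.034e-6 + 4.309e-7*I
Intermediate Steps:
k(V) = sqrt(2)*sqrt(V)/2 (k(V) = sqrt(V + V)/2 = sqrt(2*V)/2 = (sqrt(2)*sqrt(V))/2 = sqrt(2)*sqrt(V)/2)
b(o, y) = -199 + y*(o*y + I*o*sqrt(34)/2) (b(o, y) = ((sqrt(2)*sqrt(-17)/2)*o + o*y)*y - 199 = ((sqrt(2)*(I*sqrt(17))/2)*o + o*y)*y - 199 = ((I*sqrt(34)/2)*o + o*y)*y - 199 = (I*o*sqrt(34)/2 + o*y)*y - 199 = (o*y + I*o*sqrt(34)/2)*y - 199 = y*(o*y + I*o*sqrt(34)/2) - 199 = -199 + y*(o*y + I*o*sqrt(34)/2))
1/(b(-96, 31) - 49180) = 1/((-199 - 96*31**2 + (1/2)*I*(-96)*31*sqrt(34)) - 49180) = 1/((-199 - 96*961 - 1488*I*sqrt(34)) - 49180) = 1/((-199 - 92256 - 1488*I*sqrt(34)) - 49180) = 1/((-92455 - 1488*I*sqrt(34)) - 49180) = 1/(-141635 - 1488*I*sqrt(34))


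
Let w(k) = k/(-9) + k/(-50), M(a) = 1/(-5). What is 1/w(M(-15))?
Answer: 2250/59 ≈ 38.136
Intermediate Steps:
M(a) = -⅕
w(k) = -59*k/450 (w(k) = k*(-⅑) + k*(-1/50) = -k/9 - k/50 = -59*k/450)
1/w(M(-15)) = 1/(-59/450*(-⅕)) = 1/(59/2250) = 2250/59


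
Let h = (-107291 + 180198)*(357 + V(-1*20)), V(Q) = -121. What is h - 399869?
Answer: 16806183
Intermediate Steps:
h = 17206052 (h = (-107291 + 180198)*(357 - 121) = 72907*236 = 17206052)
h - 399869 = 17206052 - 399869 = 16806183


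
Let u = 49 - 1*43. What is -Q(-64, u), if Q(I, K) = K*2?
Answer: -12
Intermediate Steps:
u = 6 (u = 49 - 43 = 6)
Q(I, K) = 2*K
-Q(-64, u) = -2*6 = -1*12 = -12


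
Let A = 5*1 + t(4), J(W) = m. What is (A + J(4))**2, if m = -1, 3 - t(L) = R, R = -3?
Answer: 100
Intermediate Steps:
t(L) = 6 (t(L) = 3 - 1*(-3) = 3 + 3 = 6)
J(W) = -1
A = 11 (A = 5*1 + 6 = 5 + 6 = 11)
(A + J(4))**2 = (11 - 1)**2 = 10**2 = 100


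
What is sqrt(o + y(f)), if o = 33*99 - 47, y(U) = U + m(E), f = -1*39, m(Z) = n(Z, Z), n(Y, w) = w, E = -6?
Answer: 5*sqrt(127) ≈ 56.347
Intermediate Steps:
m(Z) = Z
f = -39
y(U) = -6 + U (y(U) = U - 6 = -6 + U)
o = 3220 (o = 3267 - 47 = 3220)
sqrt(o + y(f)) = sqrt(3220 + (-6 - 39)) = sqrt(3220 - 45) = sqrt(3175) = 5*sqrt(127)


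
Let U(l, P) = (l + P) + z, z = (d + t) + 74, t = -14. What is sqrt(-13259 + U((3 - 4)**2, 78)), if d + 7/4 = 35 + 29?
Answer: I*sqrt(52231)/2 ≈ 114.27*I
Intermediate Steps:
d = 249/4 (d = -7/4 + (35 + 29) = -7/4 + 64 = 249/4 ≈ 62.250)
z = 489/4 (z = (249/4 - 14) + 74 = 193/4 + 74 = 489/4 ≈ 122.25)
U(l, P) = 489/4 + P + l (U(l, P) = (l + P) + 489/4 = (P + l) + 489/4 = 489/4 + P + l)
sqrt(-13259 + U((3 - 4)**2, 78)) = sqrt(-13259 + (489/4 + 78 + (3 - 4)**2)) = sqrt(-13259 + (489/4 + 78 + (-1)**2)) = sqrt(-13259 + (489/4 + 78 + 1)) = sqrt(-13259 + 805/4) = sqrt(-52231/4) = I*sqrt(52231)/2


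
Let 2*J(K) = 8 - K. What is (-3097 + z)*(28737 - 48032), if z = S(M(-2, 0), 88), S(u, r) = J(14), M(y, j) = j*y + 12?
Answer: 59814500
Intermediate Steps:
J(K) = 4 - K/2 (J(K) = (8 - K)/2 = 4 - K/2)
M(y, j) = 12 + j*y
S(u, r) = -3 (S(u, r) = 4 - ½*14 = 4 - 7 = -3)
z = -3
(-3097 + z)*(28737 - 48032) = (-3097 - 3)*(28737 - 48032) = -3100*(-19295) = 59814500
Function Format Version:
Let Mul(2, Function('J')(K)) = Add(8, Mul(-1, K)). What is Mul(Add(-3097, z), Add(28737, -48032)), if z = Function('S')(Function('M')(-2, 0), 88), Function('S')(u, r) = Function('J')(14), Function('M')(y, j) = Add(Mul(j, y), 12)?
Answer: 59814500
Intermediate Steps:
Function('J')(K) = Add(4, Mul(Rational(-1, 2), K)) (Function('J')(K) = Mul(Rational(1, 2), Add(8, Mul(-1, K))) = Add(4, Mul(Rational(-1, 2), K)))
Function('M')(y, j) = Add(12, Mul(j, y))
Function('S')(u, r) = -3 (Function('S')(u, r) = Add(4, Mul(Rational(-1, 2), 14)) = Add(4, -7) = -3)
z = -3
Mul(Add(-3097, z), Add(28737, -48032)) = Mul(Add(-3097, -3), Add(28737, -48032)) = Mul(-3100, -19295) = 59814500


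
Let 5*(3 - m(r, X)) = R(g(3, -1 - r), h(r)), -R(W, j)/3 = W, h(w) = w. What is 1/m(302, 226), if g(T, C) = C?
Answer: -5/894 ≈ -0.0055928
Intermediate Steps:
R(W, j) = -3*W
m(r, X) = 12/5 - 3*r/5 (m(r, X) = 3 - (-3)*(-1 - r)/5 = 3 - (3 + 3*r)/5 = 3 + (-⅗ - 3*r/5) = 12/5 - 3*r/5)
1/m(302, 226) = 1/(12/5 - ⅗*302) = 1/(12/5 - 906/5) = 1/(-894/5) = -5/894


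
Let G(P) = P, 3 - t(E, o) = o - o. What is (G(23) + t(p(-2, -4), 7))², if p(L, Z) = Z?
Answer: 676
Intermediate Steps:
t(E, o) = 3 (t(E, o) = 3 - (o - o) = 3 - 1*0 = 3 + 0 = 3)
(G(23) + t(p(-2, -4), 7))² = (23 + 3)² = 26² = 676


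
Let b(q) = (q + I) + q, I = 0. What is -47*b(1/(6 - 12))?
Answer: 47/3 ≈ 15.667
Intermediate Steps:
b(q) = 2*q (b(q) = (q + 0) + q = q + q = 2*q)
-47*b(1/(6 - 12)) = -94/(6 - 12) = -94/(-6) = -94*(-1)/6 = -47*(-⅓) = 47/3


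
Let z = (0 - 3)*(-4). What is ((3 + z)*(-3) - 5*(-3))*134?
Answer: -4020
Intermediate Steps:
z = 12 (z = -3*(-4) = 12)
((3 + z)*(-3) - 5*(-3))*134 = ((3 + 12)*(-3) - 5*(-3))*134 = (15*(-3) + 15)*134 = (-45 + 15)*134 = -30*134 = -4020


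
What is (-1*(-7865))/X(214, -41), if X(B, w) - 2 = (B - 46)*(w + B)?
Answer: 7865/29066 ≈ 0.27059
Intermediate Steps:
X(B, w) = 2 + (-46 + B)*(B + w) (X(B, w) = 2 + (B - 46)*(w + B) = 2 + (-46 + B)*(B + w))
(-1*(-7865))/X(214, -41) = (-1*(-7865))/(2 + 214**2 - 46*214 - 46*(-41) + 214*(-41)) = 7865/(2 + 45796 - 9844 + 1886 - 8774) = 7865/29066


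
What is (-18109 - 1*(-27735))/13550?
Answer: 4813/6775 ≈ 0.71041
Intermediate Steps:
(-18109 - 1*(-27735))/13550 = (-18109 + 27735)*(1/13550) = 9626*(1/13550) = 4813/6775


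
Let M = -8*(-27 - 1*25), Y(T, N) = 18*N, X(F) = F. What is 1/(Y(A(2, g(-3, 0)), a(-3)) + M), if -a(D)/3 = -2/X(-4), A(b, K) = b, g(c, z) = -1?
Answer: 1/389 ≈ 0.0025707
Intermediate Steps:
a(D) = -3/2 (a(D) = -(-6)/(-4) = -(-6)*(-1)/4 = -3*½ = -3/2)
M = 416 (M = -8*(-27 - 25) = -8*(-52) = 416)
1/(Y(A(2, g(-3, 0)), a(-3)) + M) = 1/(18*(-3/2) + 416) = 1/(-27 + 416) = 1/389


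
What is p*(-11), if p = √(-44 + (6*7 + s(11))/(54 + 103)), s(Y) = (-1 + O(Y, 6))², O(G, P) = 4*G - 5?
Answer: -11*I*√851254/157 ≈ -64.643*I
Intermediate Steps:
O(G, P) = -5 + 4*G
s(Y) = (-6 + 4*Y)² (s(Y) = (-1 + (-5 + 4*Y))² = (-6 + 4*Y)²)
p = I*√851254/157 (p = √(-44 + (6*7 + 4*(-3 + 2*11)²)/(54 + 103)) = √(-44 + (42 + 4*(-3 + 22)²)/157) = √(-44 + (42 + 4*19²)*(1/157)) = √(-44 + (42 + 4*361)*(1/157)) = √(-44 + (42 + 1444)*(1/157)) = √(-44 + 1486*(1/157)) = √(-44 + 1486/157) = √(-5422/157) = I*√851254/157 ≈ 5.8766*I)
p*(-11) = (I*√851254/157)*(-11) = -11*I*√851254/157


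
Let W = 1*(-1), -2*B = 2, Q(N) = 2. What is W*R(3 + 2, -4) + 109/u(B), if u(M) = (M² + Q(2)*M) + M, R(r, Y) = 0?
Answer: -109/2 ≈ -54.500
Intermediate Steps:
B = -1 (B = -½*2 = -1)
u(M) = M² + 3*M (u(M) = (M² + 2*M) + M = M² + 3*M)
W = -1
W*R(3 + 2, -4) + 109/u(B) = -1*0 + 109/((-(3 - 1))) = 0 + 109/((-1*2)) = 0 + 109/(-2) = 0 + 109*(-½) = 0 - 109/2 = -109/2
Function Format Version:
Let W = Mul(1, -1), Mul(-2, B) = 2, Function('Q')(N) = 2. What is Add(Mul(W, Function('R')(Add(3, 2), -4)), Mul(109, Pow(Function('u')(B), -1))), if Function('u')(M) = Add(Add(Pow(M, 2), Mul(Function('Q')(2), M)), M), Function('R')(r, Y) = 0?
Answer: Rational(-109, 2) ≈ -54.500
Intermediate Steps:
B = -1 (B = Mul(Rational(-1, 2), 2) = -1)
Function('u')(M) = Add(Pow(M, 2), Mul(3, M)) (Function('u')(M) = Add(Add(Pow(M, 2), Mul(2, M)), M) = Add(Pow(M, 2), Mul(3, M)))
W = -1
Add(Mul(W, Function('R')(Add(3, 2), -4)), Mul(109, Pow(Function('u')(B), -1))) = Add(Mul(-1, 0), Mul(109, Pow(Mul(-1, Add(3, -1)), -1))) = Add(0, Mul(109, Pow(Mul(-1, 2), -1))) = Add(0, Mul(109, Pow(-2, -1))) = Add(0, Mul(109, Rational(-1, 2))) = Add(0, Rational(-109, 2)) = Rational(-109, 2)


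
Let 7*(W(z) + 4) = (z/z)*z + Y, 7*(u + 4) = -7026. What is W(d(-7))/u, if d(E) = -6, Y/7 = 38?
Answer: -116/3527 ≈ -0.032889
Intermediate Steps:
Y = 266 (Y = 7*38 = 266)
u = -7054/7 (u = -4 + (1/7)*(-7026) = -4 - 7026/7 = -7054/7 ≈ -1007.7)
W(z) = 34 + z/7 (W(z) = -4 + ((z/z)*z + 266)/7 = -4 + (1*z + 266)/7 = -4 + (z + 266)/7 = -4 + (266 + z)/7 = -4 + (38 + z/7) = 34 + z/7)
W(d(-7))/u = (34 + (1/7)*(-6))/(-7054/7) = (34 - 6/7)*(-7/7054) = (232/7)*(-7/7054) = -116/3527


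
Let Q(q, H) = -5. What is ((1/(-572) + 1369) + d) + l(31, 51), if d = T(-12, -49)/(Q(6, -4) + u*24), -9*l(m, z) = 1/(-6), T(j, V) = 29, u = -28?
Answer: 14313427439/10455588 ≈ 1369.0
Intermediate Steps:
l(m, z) = 1/54 (l(m, z) = -⅑/(-6) = -⅑*(-⅙) = 1/54)
d = -29/677 (d = 29/(-5 - 28*24) = 29/(-5 - 672) = 29/(-677) = 29*(-1/677) = -29/677 ≈ -0.042836)
((1/(-572) + 1369) + d) + l(31, 51) = ((1/(-572) + 1369) - 29/677) + 1/54 = ((-1/572 + 1369) - 29/677) + 1/54 = (783067/572 - 29/677) + 1/54 = 530119771/387244 + 1/54 = 14313427439/10455588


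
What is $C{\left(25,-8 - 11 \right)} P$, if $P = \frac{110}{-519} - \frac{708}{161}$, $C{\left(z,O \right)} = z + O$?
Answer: $- \frac{770324}{27853} \approx -27.657$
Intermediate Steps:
$C{\left(z,O \right)} = O + z$
$P = - \frac{385162}{83559}$ ($P = 110 \left(- \frac{1}{519}\right) - \frac{708}{161} = - \frac{110}{519} - \frac{708}{161} = - \frac{385162}{83559} \approx -4.6095$)
$C{\left(25,-8 - 11 \right)} P = \left(\left(-8 - 11\right) + 25\right) \left(- \frac{385162}{83559}\right) = \left(-19 + 25\right) \left(- \frac{385162}{83559}\right) = 6 \left(- \frac{385162}{83559}\right) = - \frac{770324}{27853}$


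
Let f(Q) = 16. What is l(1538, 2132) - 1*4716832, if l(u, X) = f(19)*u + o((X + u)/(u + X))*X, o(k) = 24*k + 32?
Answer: -4572832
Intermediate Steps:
o(k) = 32 + 24*k
l(u, X) = 16*u + 56*X (l(u, X) = 16*u + (32 + 24*((X + u)/(u + X)))*X = 16*u + (32 + 24*((X + u)/(X + u)))*X = 16*u + (32 + 24*1)*X = 16*u + (32 + 24)*X = 16*u + 56*X)
l(1538, 2132) - 1*4716832 = (16*1538 + 56*2132) - 1*4716832 = (24608 + 119392) - 4716832 = 144000 - 4716832 = -4572832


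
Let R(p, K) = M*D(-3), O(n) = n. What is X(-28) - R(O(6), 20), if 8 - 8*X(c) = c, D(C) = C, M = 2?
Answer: 21/2 ≈ 10.500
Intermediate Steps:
X(c) = 1 - c/8
R(p, K) = -6 (R(p, K) = 2*(-3) = -6)
X(-28) - R(O(6), 20) = (1 - ⅛*(-28)) - 1*(-6) = (1 + 7/2) + 6 = 9/2 + 6 = 21/2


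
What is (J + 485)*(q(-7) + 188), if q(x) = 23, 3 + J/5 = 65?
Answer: 167745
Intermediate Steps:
J = 310 (J = -15 + 5*65 = -15 + 325 = 310)
(J + 485)*(q(-7) + 188) = (310 + 485)*(23 + 188) = 795*211 = 167745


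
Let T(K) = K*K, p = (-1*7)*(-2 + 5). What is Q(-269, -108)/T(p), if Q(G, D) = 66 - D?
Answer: 58/147 ≈ 0.39456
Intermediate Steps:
p = -21 (p = -7*3 = -21)
T(K) = K²
Q(-269, -108)/T(p) = (66 - 1*(-108))/((-21)²) = (66 + 108)/441 = 174*(1/441) = 58/147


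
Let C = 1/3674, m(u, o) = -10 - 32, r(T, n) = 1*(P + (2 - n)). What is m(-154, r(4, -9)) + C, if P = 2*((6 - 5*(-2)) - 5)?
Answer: -154307/3674 ≈ -42.000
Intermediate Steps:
P = 22 (P = 2*((6 + 10) - 5) = 2*(16 - 5) = 2*11 = 22)
r(T, n) = 24 - n (r(T, n) = 1*(22 + (2 - n)) = 1*(24 - n) = 24 - n)
m(u, o) = -42
C = 1/3674 ≈ 0.00027218
m(-154, r(4, -9)) + C = -42 + 1/3674 = -154307/3674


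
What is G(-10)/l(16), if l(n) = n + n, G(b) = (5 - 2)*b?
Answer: -15/16 ≈ -0.93750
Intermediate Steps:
G(b) = 3*b
l(n) = 2*n
G(-10)/l(16) = (3*(-10))/((2*16)) = -30/32 = -30*1/32 = -15/16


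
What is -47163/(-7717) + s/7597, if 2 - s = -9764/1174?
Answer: 210367255709/34413490763 ≈ 6.1129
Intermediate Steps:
s = 6056/587 (s = 2 - (-9764)/1174 = 2 - 1*(-4882/587) = 2 + 4882/587 = 6056/587 ≈ 10.317)
-47163/(-7717) + s/7597 = -47163/(-7717) + (6056/587)/7597 = -47163*(-1/7717) + (6056/587)*(1/7597) = 47163/7717 + 6056/4459439 = 210367255709/34413490763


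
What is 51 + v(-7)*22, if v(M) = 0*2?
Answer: 51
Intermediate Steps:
v(M) = 0
51 + v(-7)*22 = 51 + 0*22 = 51 + 0 = 51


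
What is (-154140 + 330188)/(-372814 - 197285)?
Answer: -176048/570099 ≈ -0.30880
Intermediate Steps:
(-154140 + 330188)/(-372814 - 197285) = 176048/(-570099) = 176048*(-1/570099) = -176048/570099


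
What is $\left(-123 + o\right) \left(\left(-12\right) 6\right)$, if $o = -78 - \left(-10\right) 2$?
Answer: $13032$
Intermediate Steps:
$o = -58$ ($o = -78 - -20 = -78 + 20 = -58$)
$\left(-123 + o\right) \left(\left(-12\right) 6\right) = \left(-123 - 58\right) \left(\left(-12\right) 6\right) = \left(-181\right) \left(-72\right) = 13032$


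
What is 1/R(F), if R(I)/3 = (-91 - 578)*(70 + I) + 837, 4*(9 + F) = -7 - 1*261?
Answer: 1/14553 ≈ 6.8714e-5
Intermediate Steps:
F = -76 (F = -9 + (-7 - 1*261)/4 = -9 + (-7 - 261)/4 = -9 + (1/4)*(-268) = -9 - 67 = -76)
R(I) = -137979 - 2007*I (R(I) = 3*((-91 - 578)*(70 + I) + 837) = 3*(-669*(70 + I) + 837) = 3*((-46830 - 669*I) + 837) = 3*(-45993 - 669*I) = -137979 - 2007*I)
1/R(F) = 1/(-137979 - 2007*(-76)) = 1/(-137979 + 152532) = 1/14553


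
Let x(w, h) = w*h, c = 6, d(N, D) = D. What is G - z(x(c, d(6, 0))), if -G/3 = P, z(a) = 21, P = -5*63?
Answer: 924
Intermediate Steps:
P = -315
x(w, h) = h*w
G = 945 (G = -3*(-315) = 945)
G - z(x(c, d(6, 0))) = 945 - 1*21 = 945 - 21 = 924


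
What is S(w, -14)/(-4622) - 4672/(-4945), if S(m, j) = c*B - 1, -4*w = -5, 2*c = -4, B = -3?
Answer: 21569259/22855790 ≈ 0.94371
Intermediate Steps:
c = -2 (c = (1/2)*(-4) = -2)
w = 5/4 (w = -1/4*(-5) = 5/4 ≈ 1.2500)
S(m, j) = 5 (S(m, j) = -2*(-3) - 1 = 6 - 1 = 5)
S(w, -14)/(-4622) - 4672/(-4945) = 5/(-4622) - 4672/(-4945) = 5*(-1/4622) - 4672*(-1/4945) = -5/4622 + 4672/4945 = 21569259/22855790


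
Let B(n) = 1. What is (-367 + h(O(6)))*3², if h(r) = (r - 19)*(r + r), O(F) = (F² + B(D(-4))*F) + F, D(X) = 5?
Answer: 21753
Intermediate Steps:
O(F) = F² + 2*F (O(F) = (F² + 1*F) + F = (F² + F) + F = (F + F²) + F = F² + 2*F)
h(r) = 2*r*(-19 + r) (h(r) = (-19 + r)*(2*r) = 2*r*(-19 + r))
(-367 + h(O(6)))*3² = (-367 + 2*(6*(2 + 6))*(-19 + 6*(2 + 6)))*3² = (-367 + 2*(6*8)*(-19 + 6*8))*9 = (-367 + 2*48*(-19 + 48))*9 = (-367 + 2*48*29)*9 = (-367 + 2784)*9 = 2417*9 = 21753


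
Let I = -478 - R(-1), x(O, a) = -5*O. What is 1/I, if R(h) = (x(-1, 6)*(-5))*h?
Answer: -1/503 ≈ -0.0019881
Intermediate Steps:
R(h) = -25*h (R(h) = (-5*(-1)*(-5))*h = (5*(-5))*h = -25*h)
I = -503 (I = -478 - (-25)*(-1) = -478 - 1*25 = -478 - 25 = -503)
1/I = 1/(-503) = -1/503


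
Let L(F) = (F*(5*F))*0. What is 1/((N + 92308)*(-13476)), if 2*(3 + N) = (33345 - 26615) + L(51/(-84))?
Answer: -1/1289248920 ≈ -7.7565e-10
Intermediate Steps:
L(F) = 0 (L(F) = (5*F²)*0 = 0)
N = 3362 (N = -3 + ((33345 - 26615) + 0)/2 = -3 + (6730 + 0)/2 = -3 + (½)*6730 = -3 + 3365 = 3362)
1/((N + 92308)*(-13476)) = 1/((3362 + 92308)*(-13476)) = -1/13476/95670 = (1/95670)*(-1/13476) = -1/1289248920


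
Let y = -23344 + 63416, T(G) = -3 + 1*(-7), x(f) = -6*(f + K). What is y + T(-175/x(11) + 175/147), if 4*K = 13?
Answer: 40062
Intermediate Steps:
K = 13/4 (K = (¼)*13 = 13/4 ≈ 3.2500)
x(f) = -39/2 - 6*f (x(f) = -6*(f + 13/4) = -6*(13/4 + f) = -39/2 - 6*f)
T(G) = -10 (T(G) = -3 - 7 = -10)
y = 40072
y + T(-175/x(11) + 175/147) = 40072 - 10 = 40062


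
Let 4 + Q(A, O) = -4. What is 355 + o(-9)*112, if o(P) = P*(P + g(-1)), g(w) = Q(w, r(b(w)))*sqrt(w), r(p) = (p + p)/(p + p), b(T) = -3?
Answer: 9427 + 8064*I ≈ 9427.0 + 8064.0*I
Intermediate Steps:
r(p) = 1 (r(p) = (2*p)/((2*p)) = (2*p)*(1/(2*p)) = 1)
Q(A, O) = -8 (Q(A, O) = -4 - 4 = -8)
g(w) = -8*sqrt(w)
o(P) = P*(P - 8*I)
355 + o(-9)*112 = 355 - 9*(-9 - 8*I)*112 = 355 + (81 + 72*I)*112 = 355 + (9072 + 8064*I) = 9427 + 8064*I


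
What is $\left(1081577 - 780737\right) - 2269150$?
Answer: $-1968310$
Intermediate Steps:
$\left(1081577 - 780737\right) - 2269150 = 300840 - 2269150 = -1968310$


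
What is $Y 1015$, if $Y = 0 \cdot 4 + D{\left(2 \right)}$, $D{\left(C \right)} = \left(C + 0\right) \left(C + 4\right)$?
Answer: $12180$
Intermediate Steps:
$D{\left(C \right)} = C \left(4 + C\right)$
$Y = 12$ ($Y = 0 \cdot 4 + 2 \left(4 + 2\right) = 0 + 2 \cdot 6 = 0 + 12 = 12$)
$Y 1015 = 12 \cdot 1015 = 12180$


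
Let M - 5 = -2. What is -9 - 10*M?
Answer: -39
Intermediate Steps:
M = 3 (M = 5 - 2 = 3)
-9 - 10*M = -9 - 10*3 = -9 - 30 = -39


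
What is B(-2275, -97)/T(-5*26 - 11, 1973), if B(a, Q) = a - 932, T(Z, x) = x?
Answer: -3207/1973 ≈ -1.6254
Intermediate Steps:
B(a, Q) = -932 + a
B(-2275, -97)/T(-5*26 - 11, 1973) = (-932 - 2275)/1973 = -3207*1/1973 = -3207/1973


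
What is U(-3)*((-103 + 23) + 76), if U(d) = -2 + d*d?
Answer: -28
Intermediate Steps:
U(d) = -2 + d²
U(-3)*((-103 + 23) + 76) = (-2 + (-3)²)*((-103 + 23) + 76) = (-2 + 9)*(-80 + 76) = 7*(-4) = -28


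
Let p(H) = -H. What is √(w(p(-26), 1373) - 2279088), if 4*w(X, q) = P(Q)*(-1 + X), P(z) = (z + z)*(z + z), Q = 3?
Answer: 3*I*√253207 ≈ 1509.6*I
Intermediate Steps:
P(z) = 4*z² (P(z) = (2*z)*(2*z) = 4*z²)
w(X, q) = -9 + 9*X (w(X, q) = ((4*3²)*(-1 + X))/4 = ((4*9)*(-1 + X))/4 = (36*(-1 + X))/4 = (-36 + 36*X)/4 = -9 + 9*X)
√(w(p(-26), 1373) - 2279088) = √((-9 + 9*(-1*(-26))) - 2279088) = √((-9 + 9*26) - 2279088) = √((-9 + 234) - 2279088) = √(225 - 2279088) = √(-2278863) = 3*I*√253207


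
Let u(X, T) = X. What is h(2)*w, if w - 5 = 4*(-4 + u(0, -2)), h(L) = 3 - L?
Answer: -11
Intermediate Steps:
w = -11 (w = 5 + 4*(-4 + 0) = 5 + 4*(-4) = 5 - 16 = -11)
h(2)*w = (3 - 1*2)*(-11) = (3 - 2)*(-11) = 1*(-11) = -11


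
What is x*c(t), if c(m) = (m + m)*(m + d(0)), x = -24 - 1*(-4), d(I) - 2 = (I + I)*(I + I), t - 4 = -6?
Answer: 0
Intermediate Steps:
t = -2 (t = 4 - 6 = -2)
d(I) = 2 + 4*I² (d(I) = 2 + (I + I)*(I + I) = 2 + (2*I)*(2*I) = 2 + 4*I²)
x = -20 (x = -24 + 4 = -20)
c(m) = 2*m*(2 + m) (c(m) = (m + m)*(m + (2 + 4*0²)) = (2*m)*(m + (2 + 4*0)) = (2*m)*(m + (2 + 0)) = (2*m)*(m + 2) = (2*m)*(2 + m) = 2*m*(2 + m))
x*c(t) = -40*(-2)*(2 - 2) = -40*(-2)*0 = -20*0 = 0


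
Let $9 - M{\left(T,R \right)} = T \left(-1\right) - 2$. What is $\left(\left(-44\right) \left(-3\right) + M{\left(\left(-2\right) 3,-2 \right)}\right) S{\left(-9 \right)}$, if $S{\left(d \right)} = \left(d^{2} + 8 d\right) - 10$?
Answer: $-137$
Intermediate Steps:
$M{\left(T,R \right)} = 11 + T$ ($M{\left(T,R \right)} = 9 - \left(T \left(-1\right) - 2\right) = 9 - \left(- T - 2\right) = 9 - \left(-2 - T\right) = 9 + \left(2 + T\right) = 11 + T$)
$S{\left(d \right)} = -10 + d^{2} + 8 d$
$\left(\left(-44\right) \left(-3\right) + M{\left(\left(-2\right) 3,-2 \right)}\right) S{\left(-9 \right)} = \left(\left(-44\right) \left(-3\right) + \left(11 - 6\right)\right) \left(-10 + \left(-9\right)^{2} + 8 \left(-9\right)\right) = \left(132 + \left(11 - 6\right)\right) \left(-10 + 81 - 72\right) = \left(132 + 5\right) \left(-1\right) = 137 \left(-1\right) = -137$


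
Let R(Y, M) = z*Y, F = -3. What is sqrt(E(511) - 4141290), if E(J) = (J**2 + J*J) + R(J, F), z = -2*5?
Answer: I*sqrt(3624158) ≈ 1903.7*I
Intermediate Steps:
z = -10
R(Y, M) = -10*Y
E(J) = -10*J + 2*J**2 (E(J) = (J**2 + J*J) - 10*J = (J**2 + J**2) - 10*J = 2*J**2 - 10*J = -10*J + 2*J**2)
sqrt(E(511) - 4141290) = sqrt(2*511*(-5 + 511) - 4141290) = sqrt(2*511*506 - 4141290) = sqrt(517132 - 4141290) = sqrt(-3624158) = I*sqrt(3624158)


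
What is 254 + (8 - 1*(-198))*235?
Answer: 48664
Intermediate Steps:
254 + (8 - 1*(-198))*235 = 254 + (8 + 198)*235 = 254 + 206*235 = 254 + 48410 = 48664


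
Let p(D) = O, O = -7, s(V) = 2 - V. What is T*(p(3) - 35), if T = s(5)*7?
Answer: 882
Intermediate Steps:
p(D) = -7
T = -21 (T = (2 - 1*5)*7 = (2 - 5)*7 = -3*7 = -21)
T*(p(3) - 35) = -21*(-7 - 35) = -21*(-42) = 882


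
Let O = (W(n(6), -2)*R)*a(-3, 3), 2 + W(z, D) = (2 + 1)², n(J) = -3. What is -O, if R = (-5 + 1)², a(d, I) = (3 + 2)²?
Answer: -2800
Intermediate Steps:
a(d, I) = 25 (a(d, I) = 5² = 25)
R = 16 (R = (-4)² = 16)
W(z, D) = 7 (W(z, D) = -2 + (2 + 1)² = -2 + 3² = -2 + 9 = 7)
O = 2800 (O = (7*16)*25 = 112*25 = 2800)
-O = -1*2800 = -2800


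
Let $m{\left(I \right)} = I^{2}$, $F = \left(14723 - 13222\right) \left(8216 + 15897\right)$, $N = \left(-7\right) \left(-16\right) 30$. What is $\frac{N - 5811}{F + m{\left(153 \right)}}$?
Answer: $- \frac{2451}{36217022} \approx -6.7675 \cdot 10^{-5}$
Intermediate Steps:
$N = 3360$ ($N = 112 \cdot 30 = 3360$)
$F = 36193613$ ($F = 1501 \cdot 24113 = 36193613$)
$\frac{N - 5811}{F + m{\left(153 \right)}} = \frac{3360 - 5811}{36193613 + 153^{2}} = - \frac{2451}{36193613 + 23409} = - \frac{2451}{36217022}$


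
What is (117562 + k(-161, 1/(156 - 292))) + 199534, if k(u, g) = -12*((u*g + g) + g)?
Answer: 10780787/34 ≈ 3.1708e+5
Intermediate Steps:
k(u, g) = -24*g - 12*g*u (k(u, g) = -12*((g*u + g) + g) = -12*((g + g*u) + g) = -12*(2*g + g*u) = -24*g - 12*g*u)
(117562 + k(-161, 1/(156 - 292))) + 199534 = (117562 - 12*(2 - 161)/(156 - 292)) + 199534 = (117562 - 12*(-159)/(-136)) + 199534 = (117562 - 12*(-1/136)*(-159)) + 199534 = (117562 - 477/34) + 199534 = 3996631/34 + 199534 = 10780787/34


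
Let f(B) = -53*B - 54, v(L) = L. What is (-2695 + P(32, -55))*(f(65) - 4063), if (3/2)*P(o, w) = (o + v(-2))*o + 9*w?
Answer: 18035370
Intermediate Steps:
f(B) = -54 - 53*B
P(o, w) = 6*w + 2*o*(-2 + o)/3 (P(o, w) = 2*((o - 2)*o + 9*w)/3 = 2*((-2 + o)*o + 9*w)/3 = 2*(o*(-2 + o) + 9*w)/3 = 2*(9*w + o*(-2 + o))/3 = 6*w + 2*o*(-2 + o)/3)
(-2695 + P(32, -55))*(f(65) - 4063) = (-2695 + (6*(-55) - 4/3*32 + (⅔)*32²))*((-54 - 53*65) - 4063) = (-2695 + (-330 - 128/3 + (⅔)*1024))*((-54 - 3445) - 4063) = (-2695 + (-330 - 128/3 + 2048/3))*(-3499 - 4063) = (-2695 + 310)*(-7562) = -2385*(-7562) = 18035370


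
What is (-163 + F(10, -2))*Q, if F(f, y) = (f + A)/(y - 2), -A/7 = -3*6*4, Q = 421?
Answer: -245443/2 ≈ -1.2272e+5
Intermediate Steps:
A = 504 (A = -7*(-3*6)*4 = -(-126)*4 = -7*(-72) = 504)
F(f, y) = (504 + f)/(-2 + y) (F(f, y) = (f + 504)/(y - 2) = (504 + f)/(-2 + y))
(-163 + F(10, -2))*Q = (-163 + (504 + 10)/(-2 - 2))*421 = (-163 + 514/(-4))*421 = (-163 - ¼*514)*421 = (-163 - 257/2)*421 = -583/2*421 = -245443/2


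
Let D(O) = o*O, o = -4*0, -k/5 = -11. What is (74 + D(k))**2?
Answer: 5476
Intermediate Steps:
k = 55 (k = -5*(-11) = 55)
o = 0
D(O) = 0 (D(O) = 0*O = 0)
(74 + D(k))**2 = (74 + 0)**2 = 74**2 = 5476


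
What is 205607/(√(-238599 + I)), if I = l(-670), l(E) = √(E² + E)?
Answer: -205607*I/√(238599 - √448230) ≈ -421.52*I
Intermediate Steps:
l(E) = √(E + E²)
I = √448230 (I = √(-670*(1 - 670)) = √(-670*(-669)) = √448230 ≈ 669.50)
205607/(√(-238599 + I)) = 205607/(√(-238599 + √448230)) = 205607/√(-238599 + √448230)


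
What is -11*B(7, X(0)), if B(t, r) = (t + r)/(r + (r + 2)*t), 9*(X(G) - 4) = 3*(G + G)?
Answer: -121/46 ≈ -2.6304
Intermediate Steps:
X(G) = 4 + 2*G/3 (X(G) = 4 + (3*(G + G))/9 = 4 + (3*(2*G))/9 = 4 + (6*G)/9 = 4 + 2*G/3)
B(t, r) = (r + t)/(r + t*(2 + r)) (B(t, r) = (r + t)/(r + (2 + r)*t) = (r + t)/(r + t*(2 + r)))
-11*B(7, X(0)) = -11*((4 + (⅔)*0) + 7)/((4 + (⅔)*0) + 2*7 + (4 + (⅔)*0)*7) = -11*((4 + 0) + 7)/((4 + 0) + 14 + (4 + 0)*7) = -11*(4 + 7)/(4 + 14 + 4*7) = -11*11/(4 + 14 + 28) = -11*11/46 = -121/46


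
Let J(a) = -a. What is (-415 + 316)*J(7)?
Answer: 693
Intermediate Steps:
(-415 + 316)*J(7) = (-415 + 316)*(-1*7) = -99*(-7) = 693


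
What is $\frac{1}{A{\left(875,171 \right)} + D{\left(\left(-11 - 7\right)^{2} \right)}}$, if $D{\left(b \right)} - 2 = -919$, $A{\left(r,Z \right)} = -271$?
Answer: $- \frac{1}{1188} \approx -0.00084175$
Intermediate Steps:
$D{\left(b \right)} = -917$ ($D{\left(b \right)} = 2 - 919 = -917$)
$\frac{1}{A{\left(875,171 \right)} + D{\left(\left(-11 - 7\right)^{2} \right)}} = \frac{1}{-271 - 917} = \frac{1}{-1188} = - \frac{1}{1188}$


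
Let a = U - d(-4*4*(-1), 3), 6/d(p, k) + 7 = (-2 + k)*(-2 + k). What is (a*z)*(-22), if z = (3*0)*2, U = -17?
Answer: 0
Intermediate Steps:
d(p, k) = 6/(-7 + (-2 + k)**2) (d(p, k) = 6/(-7 + (-2 + k)*(-2 + k)) = 6/(-7 + (-2 + k)**2))
z = 0 (z = 0*2 = 0)
a = -16 (a = -17 - 6/(-7 + (-2 + 3)**2) = -17 - 6/(-7 + 1**2) = -17 - 6/(-7 + 1) = -17 - 6/(-6) = -17 - 6*(-1)/6 = -17 - 1*(-1) = -17 + 1 = -16)
(a*z)*(-22) = -16*0*(-22) = 0*(-22) = 0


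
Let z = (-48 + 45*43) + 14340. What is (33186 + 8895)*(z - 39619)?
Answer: -984358752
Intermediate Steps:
z = 16227 (z = (-48 + 1935) + 14340 = 1887 + 14340 = 16227)
(33186 + 8895)*(z - 39619) = (33186 + 8895)*(16227 - 39619) = 42081*(-23392) = -984358752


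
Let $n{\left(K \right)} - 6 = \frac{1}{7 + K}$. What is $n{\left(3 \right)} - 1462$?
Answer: $- \frac{14559}{10} \approx -1455.9$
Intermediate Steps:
$n{\left(K \right)} = 6 + \frac{1}{7 + K}$
$n{\left(3 \right)} - 1462 = \frac{43 + 6 \cdot 3}{7 + 3} - 1462 = \frac{43 + 18}{10} - 1462 = \frac{1}{10} \cdot 61 - 1462 = \frac{61}{10} - 1462 = - \frac{14559}{10}$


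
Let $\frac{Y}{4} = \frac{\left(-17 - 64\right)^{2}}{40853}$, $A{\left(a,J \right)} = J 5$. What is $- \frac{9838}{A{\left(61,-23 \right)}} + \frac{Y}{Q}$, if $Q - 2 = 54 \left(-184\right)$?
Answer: $\frac{1996294471108}{23335437865} \approx 85.548$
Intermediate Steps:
$Q = -9934$ ($Q = 2 + 54 \left(-184\right) = 2 - 9936 = -9934$)
$A{\left(a,J \right)} = 5 J$
$Y = \frac{26244}{40853}$ ($Y = 4 \frac{\left(-17 - 64\right)^{2}}{40853} = 4 \left(-81\right)^{2} \cdot \frac{1}{40853} = 4 \cdot 6561 \cdot \frac{1}{40853} = 4 \cdot \frac{6561}{40853} = \frac{26244}{40853} \approx 0.6424$)
$- \frac{9838}{A{\left(61,-23 \right)}} + \frac{Y}{Q} = - \frac{9838}{5 \left(-23\right)} + \frac{26244}{40853 \left(-9934\right)} = - \frac{9838}{-115} + \frac{26244}{40853} \left(- \frac{1}{9934}\right) = \left(-9838\right) \left(- \frac{1}{115}\right) - \frac{13122}{202916851} = \frac{9838}{115} - \frac{13122}{202916851} = \frac{1996294471108}{23335437865}$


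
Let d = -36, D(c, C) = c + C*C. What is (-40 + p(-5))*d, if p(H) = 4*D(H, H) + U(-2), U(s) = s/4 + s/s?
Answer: -1458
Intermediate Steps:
D(c, C) = c + C²
U(s) = 1 + s/4 (U(s) = s*(¼) + 1 = s/4 + 1 = 1 + s/4)
p(H) = ½ + 4*H + 4*H² (p(H) = 4*(H + H²) + (1 + (¼)*(-2)) = (4*H + 4*H²) + (1 - ½) = (4*H + 4*H²) + ½ = ½ + 4*H + 4*H²)
(-40 + p(-5))*d = (-40 + (½ + 4*(-5) + 4*(-5)²))*(-36) = (-40 + (½ - 20 + 4*25))*(-36) = (-40 + (½ - 20 + 100))*(-36) = (-40 + 161/2)*(-36) = (81/2)*(-36) = -1458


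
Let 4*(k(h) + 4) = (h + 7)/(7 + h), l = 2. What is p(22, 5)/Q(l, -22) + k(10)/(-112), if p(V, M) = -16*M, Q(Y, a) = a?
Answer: 18085/4928 ≈ 3.6698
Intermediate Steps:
k(h) = -15/4 (k(h) = -4 + ((h + 7)/(7 + h))/4 = -4 + ((7 + h)/(7 + h))/4 = -4 + (¼)*1 = -4 + ¼ = -15/4)
p(22, 5)/Q(l, -22) + k(10)/(-112) = -16*5/(-22) - 15/4/(-112) = -80*(-1/22) - 15/4*(-1/112) = 40/11 + 15/448 = 18085/4928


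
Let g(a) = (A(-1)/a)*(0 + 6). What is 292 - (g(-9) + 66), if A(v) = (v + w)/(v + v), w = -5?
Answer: 228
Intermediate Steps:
A(v) = (-5 + v)/(2*v) (A(v) = (v - 5)/(v + v) = (-5 + v)/((2*v)) = (-5 + v)*(1/(2*v)) = (-5 + v)/(2*v))
g(a) = 18/a (g(a) = (((½)*(-5 - 1)/(-1))/a)*(0 + 6) = (((½)*(-1)*(-6))/a)*6 = (3/a)*6 = 18/a)
292 - (g(-9) + 66) = 292 - (18/(-9) + 66) = 292 - (18*(-⅑) + 66) = 292 - (-2 + 66) = 292 - 1*64 = 292 - 64 = 228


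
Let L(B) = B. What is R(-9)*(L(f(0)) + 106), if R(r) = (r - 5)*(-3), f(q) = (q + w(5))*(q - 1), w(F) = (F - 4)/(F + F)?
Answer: 22239/5 ≈ 4447.8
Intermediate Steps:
w(F) = (-4 + F)/(2*F) (w(F) = (-4 + F)/((2*F)) = (-4 + F)*(1/(2*F)) = (-4 + F)/(2*F))
f(q) = (-1 + q)*(1/10 + q) (f(q) = (q + (1/2)*(-4 + 5)/5)*(q - 1) = (q + (1/2)*(1/5)*1)*(-1 + q) = (q + 1/10)*(-1 + q) = (1/10 + q)*(-1 + q) = (-1 + q)*(1/10 + q))
R(r) = 15 - 3*r (R(r) = (-5 + r)*(-3) = 15 - 3*r)
R(-9)*(L(f(0)) + 106) = (15 - 3*(-9))*((-1/10 + 0**2 - 9/10*0) + 106) = (15 + 27)*((-1/10 + 0 + 0) + 106) = 42*(-1/10 + 106) = 42*(1059/10) = 22239/5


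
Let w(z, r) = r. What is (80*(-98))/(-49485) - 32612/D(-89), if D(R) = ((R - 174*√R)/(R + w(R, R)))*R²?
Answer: 3591974552/26746494045 + 11348976*I*√89/240521165 ≈ 0.1343 + 0.44514*I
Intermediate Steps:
D(R) = R*(R - 174*√R)/2 (D(R) = ((R - 174*√R)/(R + R))*R² = ((R - 174*√R)/((2*R)))*R² = ((R - 174*√R)*(1/(2*R)))*R² = ((R - 174*√R)/(2*R))*R² = R*(R - 174*√R)/2)
(80*(-98))/(-49485) - 32612/D(-89) = (80*(-98))/(-49485) - 32612/((½)*(-89)² - (-7743)*I*√89) = -7840*(-1/49485) - 32612/((½)*7921 - (-7743)*I*√89) = 1568/9897 - 32612/(7921/2 + 7743*I*√89)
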